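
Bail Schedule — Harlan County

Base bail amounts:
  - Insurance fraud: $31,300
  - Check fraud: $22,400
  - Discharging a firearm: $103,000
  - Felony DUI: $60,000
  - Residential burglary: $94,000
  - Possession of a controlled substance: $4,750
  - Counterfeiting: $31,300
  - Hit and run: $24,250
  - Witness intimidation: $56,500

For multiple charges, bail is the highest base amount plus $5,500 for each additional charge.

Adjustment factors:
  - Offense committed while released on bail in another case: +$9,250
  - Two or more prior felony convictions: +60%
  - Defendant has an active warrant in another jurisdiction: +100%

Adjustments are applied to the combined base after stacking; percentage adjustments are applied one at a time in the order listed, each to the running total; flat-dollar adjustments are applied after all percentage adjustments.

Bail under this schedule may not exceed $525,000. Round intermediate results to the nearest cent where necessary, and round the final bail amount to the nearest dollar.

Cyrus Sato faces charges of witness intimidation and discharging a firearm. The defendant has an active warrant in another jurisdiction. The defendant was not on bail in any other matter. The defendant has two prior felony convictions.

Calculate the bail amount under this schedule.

$347,200

Base amounts from the schedule: witness intimidation $56,500; discharging a firearm $103,000.
Stacking rule: highest base plus $5,500 per additional charge. Highest is discharging a firearm at $103,000; 1 additional charge → +$5,500. Combined base = $108,500.
Two or more prior felony convictions (+60%): $108,500 × 1.6 = $173,600.
Defendant has an active warrant in another jurisdiction (+100%): $173,600 × 2 = $347,200.
$347,200 is within the $525,000 maximum.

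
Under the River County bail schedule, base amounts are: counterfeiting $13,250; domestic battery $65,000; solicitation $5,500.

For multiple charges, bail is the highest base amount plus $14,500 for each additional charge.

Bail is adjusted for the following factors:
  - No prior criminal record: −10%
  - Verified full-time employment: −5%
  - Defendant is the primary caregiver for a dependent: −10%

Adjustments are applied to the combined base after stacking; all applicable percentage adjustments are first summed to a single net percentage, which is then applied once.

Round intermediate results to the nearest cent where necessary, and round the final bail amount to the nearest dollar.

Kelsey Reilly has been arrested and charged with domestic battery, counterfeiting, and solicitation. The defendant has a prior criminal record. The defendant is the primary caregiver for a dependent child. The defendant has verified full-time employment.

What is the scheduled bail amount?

$79,900

Base amounts from the schedule: domestic battery $65,000; counterfeiting $13,250; solicitation $5,500.
Stacking rule: highest base plus $14,500 per additional charge. Highest is domestic battery at $65,000; 2 additional charges → +$29,000. Combined base = $94,000.
Net percentage adjustment: −5% −10% = −15%. $94,000 × 0.85 = $79,900.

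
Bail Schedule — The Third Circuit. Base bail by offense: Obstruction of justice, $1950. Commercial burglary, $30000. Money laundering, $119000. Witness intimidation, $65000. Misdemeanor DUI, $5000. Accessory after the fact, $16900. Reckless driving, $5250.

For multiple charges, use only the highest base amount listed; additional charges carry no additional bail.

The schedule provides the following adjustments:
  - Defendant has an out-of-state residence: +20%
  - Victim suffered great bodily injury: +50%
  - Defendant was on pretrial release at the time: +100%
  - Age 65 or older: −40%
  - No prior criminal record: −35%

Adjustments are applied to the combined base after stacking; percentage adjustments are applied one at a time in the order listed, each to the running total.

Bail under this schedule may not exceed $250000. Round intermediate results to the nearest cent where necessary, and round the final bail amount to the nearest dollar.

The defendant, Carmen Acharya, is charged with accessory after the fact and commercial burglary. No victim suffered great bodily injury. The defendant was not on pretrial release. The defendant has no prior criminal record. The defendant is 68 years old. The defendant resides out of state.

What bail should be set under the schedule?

$14040

Base amounts from the schedule: accessory after the fact $16900; commercial burglary $30000.
Stacking rule: use the highest base only. Highest is commercial burglary at $30000. Combined base = $30000.
Defendant has an out-of-state residence (+20%): $30000 × 1.2 = $36000.
Age 65 or older (−40%): $36000 × 0.6 = $21600.
No prior criminal record (−35%): $21600 × 0.65 = $14040.
$14040 is within the $250000 maximum.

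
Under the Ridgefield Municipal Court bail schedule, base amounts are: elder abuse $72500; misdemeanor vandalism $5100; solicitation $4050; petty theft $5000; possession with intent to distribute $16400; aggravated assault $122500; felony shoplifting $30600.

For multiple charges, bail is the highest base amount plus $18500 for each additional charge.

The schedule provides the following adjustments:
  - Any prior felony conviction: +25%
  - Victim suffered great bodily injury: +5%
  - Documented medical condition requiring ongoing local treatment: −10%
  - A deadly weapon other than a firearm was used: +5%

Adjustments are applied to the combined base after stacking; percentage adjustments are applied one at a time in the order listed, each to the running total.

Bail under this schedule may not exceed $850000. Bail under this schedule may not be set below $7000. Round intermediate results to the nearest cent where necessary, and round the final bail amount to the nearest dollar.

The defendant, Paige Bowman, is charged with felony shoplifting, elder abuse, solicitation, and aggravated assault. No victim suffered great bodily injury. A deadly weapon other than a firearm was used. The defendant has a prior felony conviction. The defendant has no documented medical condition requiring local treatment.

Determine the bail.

Base amounts from the schedule: felony shoplifting $30600; elder abuse $72500; solicitation $4050; aggravated assault $122500.
Stacking rule: highest base plus $18500 per additional charge. Highest is aggravated assault at $122500; 3 additional charges → +$55500. Combined base = $178000.
Any prior felony conviction (+25%): $178000 × 1.25 = $222500.
A deadly weapon other than a firearm was used (+5%): $222500 × 1.05 = $233625.
$233625 is within the $850000 maximum.
$233625 is at or above the $7000 minimum.

$233625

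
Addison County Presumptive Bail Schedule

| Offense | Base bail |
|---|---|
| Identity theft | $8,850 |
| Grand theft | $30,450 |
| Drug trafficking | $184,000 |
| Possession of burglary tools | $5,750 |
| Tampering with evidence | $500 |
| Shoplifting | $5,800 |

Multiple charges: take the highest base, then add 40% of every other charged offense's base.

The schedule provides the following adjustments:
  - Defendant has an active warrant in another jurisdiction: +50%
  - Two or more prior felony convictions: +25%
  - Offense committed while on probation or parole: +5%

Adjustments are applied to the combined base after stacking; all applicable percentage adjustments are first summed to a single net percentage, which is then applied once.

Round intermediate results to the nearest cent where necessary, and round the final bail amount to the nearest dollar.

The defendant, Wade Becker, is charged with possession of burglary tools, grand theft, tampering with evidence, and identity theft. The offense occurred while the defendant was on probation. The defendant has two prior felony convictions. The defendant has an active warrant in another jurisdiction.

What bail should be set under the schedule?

$65,682

Base amounts from the schedule: possession of burglary tools $5,750; grand theft $30,450; tampering with evidence $500; identity theft $8,850.
Stacking rule: highest base plus 40% of each additional charge. Highest is grand theft at $30,450. Additional: $5,750 × 40% = $2,300; $500 × 40% = $200; $8,850 × 40% = $3,540. Combined base = $30,450 + $6,040 = $36,490.
Net percentage adjustment: +50% +25% +5% = +80%. $36,490 × 1.8 = $65,682.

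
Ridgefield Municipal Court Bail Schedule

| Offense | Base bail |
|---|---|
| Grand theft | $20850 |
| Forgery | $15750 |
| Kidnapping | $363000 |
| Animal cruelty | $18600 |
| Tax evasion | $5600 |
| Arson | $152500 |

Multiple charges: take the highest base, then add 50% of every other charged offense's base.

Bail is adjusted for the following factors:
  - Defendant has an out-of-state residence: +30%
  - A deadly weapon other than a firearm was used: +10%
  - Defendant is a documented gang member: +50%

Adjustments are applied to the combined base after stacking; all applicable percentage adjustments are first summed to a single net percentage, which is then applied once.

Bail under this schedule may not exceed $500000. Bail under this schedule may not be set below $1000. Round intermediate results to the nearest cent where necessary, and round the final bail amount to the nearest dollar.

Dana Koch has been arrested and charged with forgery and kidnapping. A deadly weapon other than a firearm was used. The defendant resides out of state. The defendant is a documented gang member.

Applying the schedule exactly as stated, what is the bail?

$500000

Base amounts from the schedule: forgery $15750; kidnapping $363000.
Stacking rule: highest base plus 50% of each additional charge. Highest is kidnapping at $363000. Additional: $15750 × 50% = $7875. Combined base = $363000 + $7875 = $370875.
Net percentage adjustment: +30% +10% +50% = +90%. $370875 × 1.9 = $704662.50.
Result $704662.50 exceeds the maximum of $500000; bail is capped at $500000.
$500000 is at or above the $1000 minimum.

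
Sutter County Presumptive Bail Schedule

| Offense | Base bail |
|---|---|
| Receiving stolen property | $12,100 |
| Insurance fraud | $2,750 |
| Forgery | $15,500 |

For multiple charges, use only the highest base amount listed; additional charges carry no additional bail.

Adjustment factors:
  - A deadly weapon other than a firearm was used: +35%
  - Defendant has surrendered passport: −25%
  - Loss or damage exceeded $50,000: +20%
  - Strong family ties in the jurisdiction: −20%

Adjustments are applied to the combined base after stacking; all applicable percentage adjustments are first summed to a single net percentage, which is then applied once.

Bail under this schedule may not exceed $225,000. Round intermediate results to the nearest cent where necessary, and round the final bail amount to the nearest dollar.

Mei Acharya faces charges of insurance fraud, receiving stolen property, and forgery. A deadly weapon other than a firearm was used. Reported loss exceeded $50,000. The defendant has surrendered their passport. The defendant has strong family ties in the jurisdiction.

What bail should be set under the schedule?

Base amounts from the schedule: insurance fraud $2,750; receiving stolen property $12,100; forgery $15,500.
Stacking rule: use the highest base only. Highest is forgery at $15,500. Combined base = $15,500.
Net percentage adjustment: +35% −25% +20% −20% = +10%. $15,500 × 1.1 = $17,050.
$17,050 is within the $225,000 maximum.

$17,050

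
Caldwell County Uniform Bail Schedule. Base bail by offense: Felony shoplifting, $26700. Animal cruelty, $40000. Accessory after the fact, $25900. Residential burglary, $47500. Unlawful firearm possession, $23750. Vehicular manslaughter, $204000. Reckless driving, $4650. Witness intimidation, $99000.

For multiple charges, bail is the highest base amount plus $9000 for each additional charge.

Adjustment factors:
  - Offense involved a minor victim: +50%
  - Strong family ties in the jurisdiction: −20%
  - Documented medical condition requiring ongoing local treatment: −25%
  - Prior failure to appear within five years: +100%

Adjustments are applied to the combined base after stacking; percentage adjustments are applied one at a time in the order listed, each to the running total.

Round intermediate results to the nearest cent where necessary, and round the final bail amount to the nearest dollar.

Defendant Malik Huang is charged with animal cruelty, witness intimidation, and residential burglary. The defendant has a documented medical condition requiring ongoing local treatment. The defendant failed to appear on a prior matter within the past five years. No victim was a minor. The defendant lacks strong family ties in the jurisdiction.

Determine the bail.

$175500

Base amounts from the schedule: animal cruelty $40000; witness intimidation $99000; residential burglary $47500.
Stacking rule: highest base plus $9000 per additional charge. Highest is witness intimidation at $99000; 2 additional charges → +$18000. Combined base = $117000.
Documented medical condition requiring ongoing local treatment (−25%): $117000 × 0.75 = $87750.
Prior failure to appear within five years (+100%): $87750 × 2 = $175500.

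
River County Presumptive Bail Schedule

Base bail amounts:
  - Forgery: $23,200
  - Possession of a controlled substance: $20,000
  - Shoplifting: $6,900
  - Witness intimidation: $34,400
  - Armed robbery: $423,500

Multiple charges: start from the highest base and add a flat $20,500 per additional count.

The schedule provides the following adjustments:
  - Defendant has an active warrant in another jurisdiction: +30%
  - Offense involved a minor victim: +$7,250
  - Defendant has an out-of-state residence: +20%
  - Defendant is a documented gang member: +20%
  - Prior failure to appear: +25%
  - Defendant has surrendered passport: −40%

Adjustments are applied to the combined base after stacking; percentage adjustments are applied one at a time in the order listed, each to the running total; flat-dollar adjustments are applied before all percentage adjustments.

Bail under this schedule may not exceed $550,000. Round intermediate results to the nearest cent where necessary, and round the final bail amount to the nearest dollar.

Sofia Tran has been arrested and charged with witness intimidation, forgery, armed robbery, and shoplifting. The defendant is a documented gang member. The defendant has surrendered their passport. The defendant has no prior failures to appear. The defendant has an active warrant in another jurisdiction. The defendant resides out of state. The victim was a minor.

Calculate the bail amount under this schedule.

$550,000

Base amounts from the schedule: witness intimidation $34,400; forgery $23,200; armed robbery $423,500; shoplifting $6,900.
Stacking rule: highest base plus $20,500 per additional charge. Highest is armed robbery at $423,500; 3 additional charges → +$61,500. Combined base = $485,000.
Offense involved a minor victim (+$7,250 flat): $485,000 + $7,250 = $492,250.
Defendant has an active warrant in another jurisdiction (+30%): $492,250 × 1.3 = $639,925.
Defendant has an out-of-state residence (+20%): $639,925 × 1.2 = $767,910.
Defendant is a documented gang member (+20%): $767,910 × 1.2 = $921,492.
Defendant has surrendered passport (−40%): $921,492 × 0.6 = $552,895.20.
Result $552,895.20 exceeds the maximum of $550,000; bail is capped at $550,000.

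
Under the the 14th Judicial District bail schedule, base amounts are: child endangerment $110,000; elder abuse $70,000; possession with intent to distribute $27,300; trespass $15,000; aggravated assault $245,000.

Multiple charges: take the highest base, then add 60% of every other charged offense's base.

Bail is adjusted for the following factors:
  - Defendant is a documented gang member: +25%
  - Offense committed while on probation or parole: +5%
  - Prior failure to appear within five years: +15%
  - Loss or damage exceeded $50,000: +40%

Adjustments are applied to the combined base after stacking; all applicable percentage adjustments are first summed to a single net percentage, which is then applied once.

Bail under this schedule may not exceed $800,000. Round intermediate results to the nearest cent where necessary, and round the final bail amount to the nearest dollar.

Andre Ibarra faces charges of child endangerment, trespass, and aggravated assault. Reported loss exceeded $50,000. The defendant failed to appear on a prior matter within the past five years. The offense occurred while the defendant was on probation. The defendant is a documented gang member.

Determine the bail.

$592,000

Base amounts from the schedule: child endangerment $110,000; trespass $15,000; aggravated assault $245,000.
Stacking rule: highest base plus 60% of each additional charge. Highest is aggravated assault at $245,000. Additional: $110,000 × 60% = $66,000; $15,000 × 60% = $9,000. Combined base = $245,000 + $75,000 = $320,000.
Net percentage adjustment: +25% +5% +15% +40% = +85%. $320,000 × 1.85 = $592,000.
$592,000 is within the $800,000 maximum.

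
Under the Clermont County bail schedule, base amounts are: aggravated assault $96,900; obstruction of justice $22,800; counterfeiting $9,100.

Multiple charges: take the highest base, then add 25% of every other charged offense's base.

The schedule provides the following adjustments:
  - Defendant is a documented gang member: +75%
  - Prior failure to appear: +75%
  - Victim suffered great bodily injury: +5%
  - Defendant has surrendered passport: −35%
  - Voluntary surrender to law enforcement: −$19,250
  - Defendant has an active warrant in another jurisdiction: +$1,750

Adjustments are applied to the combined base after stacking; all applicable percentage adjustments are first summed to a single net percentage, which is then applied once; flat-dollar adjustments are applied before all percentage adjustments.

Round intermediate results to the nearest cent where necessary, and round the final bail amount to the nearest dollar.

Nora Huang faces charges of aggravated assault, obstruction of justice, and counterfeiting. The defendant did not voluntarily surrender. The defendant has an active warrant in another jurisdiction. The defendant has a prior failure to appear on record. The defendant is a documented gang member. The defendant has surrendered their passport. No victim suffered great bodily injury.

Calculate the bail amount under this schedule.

Base amounts from the schedule: aggravated assault $96,900; obstruction of justice $22,800; counterfeiting $9,100.
Stacking rule: highest base plus 25% of each additional charge. Highest is aggravated assault at $96,900. Additional: $22,800 × 25% = $5,700; $9,100 × 25% = $2,275. Combined base = $96,900 + $7,975 = $104,875.
Defendant has an active warrant in another jurisdiction (+$1,750 flat): $104,875 + $1,750 = $106,625.
Net percentage adjustment: +75% +75% −35% = +115%. $106,625 × 2.15 = $229,243.75.
Rounded to the nearest dollar: $229,244.

$229,244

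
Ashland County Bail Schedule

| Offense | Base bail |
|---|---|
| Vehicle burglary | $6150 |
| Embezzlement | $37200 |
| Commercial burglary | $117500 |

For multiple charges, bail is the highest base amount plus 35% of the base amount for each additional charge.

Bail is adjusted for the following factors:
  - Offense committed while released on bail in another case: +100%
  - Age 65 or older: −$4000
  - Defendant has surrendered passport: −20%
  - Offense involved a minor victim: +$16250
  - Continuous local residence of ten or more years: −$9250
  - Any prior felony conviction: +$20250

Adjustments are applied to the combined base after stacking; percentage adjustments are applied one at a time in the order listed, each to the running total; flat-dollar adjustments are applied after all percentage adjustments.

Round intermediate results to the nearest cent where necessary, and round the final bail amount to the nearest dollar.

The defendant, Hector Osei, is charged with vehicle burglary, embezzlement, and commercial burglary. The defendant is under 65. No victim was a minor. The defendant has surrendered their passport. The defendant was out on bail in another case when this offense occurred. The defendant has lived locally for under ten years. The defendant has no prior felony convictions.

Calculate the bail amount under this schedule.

Base amounts from the schedule: vehicle burglary $6150; embezzlement $37200; commercial burglary $117500.
Stacking rule: highest base plus 35% of each additional charge. Highest is commercial burglary at $117500. Additional: $6150 × 35% = $2152.50; $37200 × 35% = $13020. Combined base = $117500 + $15172.50 = $132672.50.
Offense committed while released on bail in another case (+100%): $132672.50 × 2 = $265345.
Defendant has surrendered passport (−20%): $265345 × 0.8 = $212276.

$212276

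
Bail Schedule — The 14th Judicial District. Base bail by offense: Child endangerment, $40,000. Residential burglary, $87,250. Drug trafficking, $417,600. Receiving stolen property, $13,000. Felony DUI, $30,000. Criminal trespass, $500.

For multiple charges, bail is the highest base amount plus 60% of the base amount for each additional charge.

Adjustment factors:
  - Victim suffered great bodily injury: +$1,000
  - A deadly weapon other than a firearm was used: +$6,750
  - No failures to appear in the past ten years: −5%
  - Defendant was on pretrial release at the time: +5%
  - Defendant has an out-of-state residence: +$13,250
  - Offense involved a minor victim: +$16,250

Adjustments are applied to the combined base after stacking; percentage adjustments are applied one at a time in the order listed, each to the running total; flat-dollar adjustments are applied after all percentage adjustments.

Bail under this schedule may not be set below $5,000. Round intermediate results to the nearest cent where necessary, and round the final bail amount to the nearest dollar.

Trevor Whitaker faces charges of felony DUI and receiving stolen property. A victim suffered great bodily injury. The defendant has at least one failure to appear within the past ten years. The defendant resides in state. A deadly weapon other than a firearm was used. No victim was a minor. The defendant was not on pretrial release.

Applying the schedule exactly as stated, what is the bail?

$45,550

Base amounts from the schedule: felony DUI $30,000; receiving stolen property $13,000.
Stacking rule: highest base plus 60% of each additional charge. Highest is felony DUI at $30,000. Additional: $13,000 × 60% = $7,800. Combined base = $30,000 + $7,800 = $37,800.
Victim suffered great bodily injury (+$1,000 flat): $37,800 + $1,000 = $38,800.
A deadly weapon other than a firearm was used (+$6,750 flat): $38,800 + $6,750 = $45,550.
$45,550 is at or above the $5,000 minimum.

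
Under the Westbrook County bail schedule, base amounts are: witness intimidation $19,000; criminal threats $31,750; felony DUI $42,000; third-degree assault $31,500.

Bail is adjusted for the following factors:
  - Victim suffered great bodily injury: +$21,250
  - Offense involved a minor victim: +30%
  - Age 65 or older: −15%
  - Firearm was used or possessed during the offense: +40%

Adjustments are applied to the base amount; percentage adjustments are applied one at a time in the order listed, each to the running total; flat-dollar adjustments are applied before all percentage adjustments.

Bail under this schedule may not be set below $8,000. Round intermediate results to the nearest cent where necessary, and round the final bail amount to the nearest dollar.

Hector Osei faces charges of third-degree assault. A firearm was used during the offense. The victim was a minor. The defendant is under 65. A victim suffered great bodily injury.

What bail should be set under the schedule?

$96,005

Base amounts from the schedule: third-degree assault $31,500.
Single charge. Combined base = $31,500.
Victim suffered great bodily injury (+$21,250 flat): $31,500 + $21,250 = $52,750.
Offense involved a minor victim (+30%): $52,750 × 1.3 = $68,575.
Firearm was used or possessed during the offense (+40%): $68,575 × 1.4 = $96,005.
$96,005 is at or above the $8,000 minimum.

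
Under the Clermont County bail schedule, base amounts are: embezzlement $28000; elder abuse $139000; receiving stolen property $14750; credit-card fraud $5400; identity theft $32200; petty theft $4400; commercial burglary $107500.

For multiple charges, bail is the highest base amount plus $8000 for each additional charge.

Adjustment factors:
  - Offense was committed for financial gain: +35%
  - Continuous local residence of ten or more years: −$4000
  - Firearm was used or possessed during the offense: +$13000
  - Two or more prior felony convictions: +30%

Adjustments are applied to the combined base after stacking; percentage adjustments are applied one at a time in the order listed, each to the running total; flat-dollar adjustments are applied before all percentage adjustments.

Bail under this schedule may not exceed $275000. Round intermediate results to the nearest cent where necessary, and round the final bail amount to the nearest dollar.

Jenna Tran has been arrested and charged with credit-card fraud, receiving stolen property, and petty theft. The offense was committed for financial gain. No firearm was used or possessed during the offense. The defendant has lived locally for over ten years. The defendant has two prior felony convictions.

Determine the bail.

$46946

Base amounts from the schedule: credit-card fraud $5400; receiving stolen property $14750; petty theft $4400.
Stacking rule: highest base plus $8000 per additional charge. Highest is receiving stolen property at $14750; 2 additional charges → +$16000. Combined base = $30750.
Continuous local residence of ten or more years (−$4000 flat): $30750 − $4000 = $26750.
Offense was committed for financial gain (+35%): $26750 × 1.35 = $36112.50.
Two or more prior felony convictions (+30%): $36112.50 × 1.3 = $46946.25.
$46946.25 is within the $275000 maximum.
Rounded to the nearest dollar: $46946.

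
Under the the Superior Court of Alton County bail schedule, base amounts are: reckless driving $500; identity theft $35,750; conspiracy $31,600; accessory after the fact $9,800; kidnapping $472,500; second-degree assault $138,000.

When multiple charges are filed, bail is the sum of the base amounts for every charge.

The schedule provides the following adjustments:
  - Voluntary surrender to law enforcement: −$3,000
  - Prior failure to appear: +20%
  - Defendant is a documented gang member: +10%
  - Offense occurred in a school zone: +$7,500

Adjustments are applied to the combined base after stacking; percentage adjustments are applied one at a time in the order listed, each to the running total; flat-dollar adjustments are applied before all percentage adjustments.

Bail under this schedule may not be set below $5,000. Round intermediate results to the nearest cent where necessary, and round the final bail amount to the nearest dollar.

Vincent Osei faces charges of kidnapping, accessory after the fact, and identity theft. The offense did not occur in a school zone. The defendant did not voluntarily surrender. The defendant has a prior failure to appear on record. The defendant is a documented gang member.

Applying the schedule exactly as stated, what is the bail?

$683,826

Base amounts from the schedule: kidnapping $472,500; accessory after the fact $9,800; identity theft $35,750.
Stacking rule: sum of all bases. $472,500 + $9,800 + $35,750 = $518,050.
Prior failure to appear (+20%): $518,050 × 1.2 = $621,660.
Defendant is a documented gang member (+10%): $621,660 × 1.1 = $683,826.
$683,826 is at or above the $5,000 minimum.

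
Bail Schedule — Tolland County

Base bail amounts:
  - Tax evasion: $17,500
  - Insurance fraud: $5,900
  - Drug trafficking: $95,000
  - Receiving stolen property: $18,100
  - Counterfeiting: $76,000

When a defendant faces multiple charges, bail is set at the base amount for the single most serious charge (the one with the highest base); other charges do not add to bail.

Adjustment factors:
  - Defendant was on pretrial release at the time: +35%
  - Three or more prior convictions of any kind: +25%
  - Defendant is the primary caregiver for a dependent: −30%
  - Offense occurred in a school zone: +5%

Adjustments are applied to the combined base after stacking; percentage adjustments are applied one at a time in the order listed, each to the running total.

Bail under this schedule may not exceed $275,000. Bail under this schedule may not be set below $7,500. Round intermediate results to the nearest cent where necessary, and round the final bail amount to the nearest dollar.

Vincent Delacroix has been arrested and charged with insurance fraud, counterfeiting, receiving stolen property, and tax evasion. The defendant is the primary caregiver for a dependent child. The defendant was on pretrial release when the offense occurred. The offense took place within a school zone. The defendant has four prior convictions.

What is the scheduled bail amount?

Base amounts from the schedule: insurance fraud $5,900; counterfeiting $76,000; receiving stolen property $18,100; tax evasion $17,500.
Stacking rule: use the highest base only. Highest is counterfeiting at $76,000. Combined base = $76,000.
Defendant was on pretrial release at the time (+35%): $76,000 × 1.35 = $102,600.
Three or more prior convictions of any kind (+25%): $102,600 × 1.25 = $128,250.
Defendant is the primary caregiver for a dependent (−30%): $128,250 × 0.7 = $89,775.
Offense occurred in a school zone (+5%): $89,775 × 1.05 = $94,263.75.
$94,263.75 is within the $275,000 maximum.
$94,263.75 is at or above the $7,500 minimum.
Rounded to the nearest dollar: $94,264.

$94,264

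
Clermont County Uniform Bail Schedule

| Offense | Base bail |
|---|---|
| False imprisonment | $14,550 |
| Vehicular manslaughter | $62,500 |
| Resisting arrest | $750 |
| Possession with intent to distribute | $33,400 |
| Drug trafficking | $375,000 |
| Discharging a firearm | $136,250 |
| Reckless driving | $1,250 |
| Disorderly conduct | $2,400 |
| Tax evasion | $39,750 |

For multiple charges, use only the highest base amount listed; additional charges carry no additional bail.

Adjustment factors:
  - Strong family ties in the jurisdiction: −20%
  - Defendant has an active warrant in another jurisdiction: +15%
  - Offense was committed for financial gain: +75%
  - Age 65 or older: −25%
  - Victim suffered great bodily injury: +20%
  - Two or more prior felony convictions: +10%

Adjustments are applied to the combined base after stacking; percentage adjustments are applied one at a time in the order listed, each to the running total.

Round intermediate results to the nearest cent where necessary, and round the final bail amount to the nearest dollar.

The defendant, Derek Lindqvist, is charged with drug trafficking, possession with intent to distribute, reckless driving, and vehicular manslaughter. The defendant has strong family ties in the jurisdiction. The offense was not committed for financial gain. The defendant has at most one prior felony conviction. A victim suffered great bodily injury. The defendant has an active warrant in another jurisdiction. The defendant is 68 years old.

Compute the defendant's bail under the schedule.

Base amounts from the schedule: drug trafficking $375,000; possession with intent to distribute $33,400; reckless driving $1,250; vehicular manslaughter $62,500.
Stacking rule: use the highest base only. Highest is drug trafficking at $375,000. Combined base = $375,000.
Strong family ties in the jurisdiction (−20%): $375,000 × 0.8 = $300,000.
Defendant has an active warrant in another jurisdiction (+15%): $300,000 × 1.15 = $345,000.
Age 65 or older (−25%): $345,000 × 0.75 = $258,750.
Victim suffered great bodily injury (+20%): $258,750 × 1.2 = $310,500.

$310,500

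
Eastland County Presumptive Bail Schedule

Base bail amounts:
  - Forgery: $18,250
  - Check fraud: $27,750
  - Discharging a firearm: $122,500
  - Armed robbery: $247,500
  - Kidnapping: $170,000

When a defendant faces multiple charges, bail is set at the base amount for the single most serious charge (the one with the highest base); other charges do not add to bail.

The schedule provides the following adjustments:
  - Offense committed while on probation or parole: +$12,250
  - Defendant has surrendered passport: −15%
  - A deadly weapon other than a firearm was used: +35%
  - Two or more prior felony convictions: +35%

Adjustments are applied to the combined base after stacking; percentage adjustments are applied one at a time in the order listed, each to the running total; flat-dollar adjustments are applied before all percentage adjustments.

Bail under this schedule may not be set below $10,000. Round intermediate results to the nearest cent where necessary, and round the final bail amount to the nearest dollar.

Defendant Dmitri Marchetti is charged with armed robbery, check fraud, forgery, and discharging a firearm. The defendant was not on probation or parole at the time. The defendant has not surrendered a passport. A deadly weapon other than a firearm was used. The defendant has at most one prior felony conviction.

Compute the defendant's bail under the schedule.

Base amounts from the schedule: armed robbery $247,500; check fraud $27,750; forgery $18,250; discharging a firearm $122,500.
Stacking rule: use the highest base only. Highest is armed robbery at $247,500. Combined base = $247,500.
A deadly weapon other than a firearm was used (+35%): $247,500 × 1.35 = $334,125.
$334,125 is at or above the $10,000 minimum.

$334,125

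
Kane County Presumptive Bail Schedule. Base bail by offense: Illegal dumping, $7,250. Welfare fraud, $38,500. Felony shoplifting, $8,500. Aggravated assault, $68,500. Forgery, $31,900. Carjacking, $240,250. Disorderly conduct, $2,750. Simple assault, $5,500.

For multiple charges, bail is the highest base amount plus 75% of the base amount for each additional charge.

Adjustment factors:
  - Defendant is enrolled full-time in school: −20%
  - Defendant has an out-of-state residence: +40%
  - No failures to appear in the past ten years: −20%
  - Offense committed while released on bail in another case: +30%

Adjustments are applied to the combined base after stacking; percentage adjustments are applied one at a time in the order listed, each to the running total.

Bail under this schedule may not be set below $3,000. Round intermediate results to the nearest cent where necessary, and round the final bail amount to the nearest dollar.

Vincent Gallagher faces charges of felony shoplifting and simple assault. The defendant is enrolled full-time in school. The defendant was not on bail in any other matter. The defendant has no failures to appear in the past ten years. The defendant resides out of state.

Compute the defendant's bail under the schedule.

$11,312

Base amounts from the schedule: felony shoplifting $8,500; simple assault $5,500.
Stacking rule: highest base plus 75% of each additional charge. Highest is felony shoplifting at $8,500. Additional: $5,500 × 75% = $4,125. Combined base = $8,500 + $4,125 = $12,625.
Defendant is enrolled full-time in school (−20%): $12,625 × 0.8 = $10,100.
Defendant has an out-of-state residence (+40%): $10,100 × 1.4 = $14,140.
No failures to appear in the past ten years (−20%): $14,140 × 0.8 = $11,312.
$11,312 is at or above the $3,000 minimum.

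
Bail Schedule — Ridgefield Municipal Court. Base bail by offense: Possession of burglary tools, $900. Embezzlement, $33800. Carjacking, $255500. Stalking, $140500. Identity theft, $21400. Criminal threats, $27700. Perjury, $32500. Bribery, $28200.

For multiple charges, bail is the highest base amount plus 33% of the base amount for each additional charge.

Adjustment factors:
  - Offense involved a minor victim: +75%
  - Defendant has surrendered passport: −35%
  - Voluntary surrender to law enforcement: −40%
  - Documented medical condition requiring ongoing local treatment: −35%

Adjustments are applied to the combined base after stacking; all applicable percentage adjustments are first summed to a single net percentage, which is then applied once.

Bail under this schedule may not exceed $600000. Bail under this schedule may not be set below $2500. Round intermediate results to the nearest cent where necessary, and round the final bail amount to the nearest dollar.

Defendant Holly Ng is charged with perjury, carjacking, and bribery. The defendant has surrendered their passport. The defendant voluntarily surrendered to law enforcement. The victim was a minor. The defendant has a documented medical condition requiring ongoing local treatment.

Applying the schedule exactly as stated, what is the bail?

Base amounts from the schedule: perjury $32500; carjacking $255500; bribery $28200.
Stacking rule: highest base plus 33% of each additional charge. Highest is carjacking at $255500. Additional: $32500 × 33% = $10725; $28200 × 33% = $9306. Combined base = $255500 + $20031 = $275531.
Net percentage adjustment: +75% −35% −40% −35% = −35%. $275531 × 0.65 = $179095.15.
$179095.15 is within the $600000 maximum.
$179095.15 is at or above the $2500 minimum.
Rounded to the nearest dollar: $179095.

$179095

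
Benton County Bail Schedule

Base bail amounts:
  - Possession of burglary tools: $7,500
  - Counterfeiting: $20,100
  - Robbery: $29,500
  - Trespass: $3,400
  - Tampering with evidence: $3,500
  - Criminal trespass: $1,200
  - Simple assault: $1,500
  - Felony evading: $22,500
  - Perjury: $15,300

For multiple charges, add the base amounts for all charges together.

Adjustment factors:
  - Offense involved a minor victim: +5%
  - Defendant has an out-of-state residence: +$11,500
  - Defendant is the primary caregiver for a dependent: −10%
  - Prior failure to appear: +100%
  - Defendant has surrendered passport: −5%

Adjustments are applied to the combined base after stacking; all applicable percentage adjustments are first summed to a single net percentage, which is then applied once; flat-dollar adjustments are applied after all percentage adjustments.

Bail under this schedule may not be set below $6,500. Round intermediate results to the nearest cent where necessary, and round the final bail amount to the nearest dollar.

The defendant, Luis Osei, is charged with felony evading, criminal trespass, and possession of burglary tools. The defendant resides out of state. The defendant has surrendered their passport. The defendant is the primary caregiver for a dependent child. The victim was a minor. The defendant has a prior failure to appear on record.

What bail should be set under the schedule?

$70,780

Base amounts from the schedule: felony evading $22,500; criminal trespass $1,200; possession of burglary tools $7,500.
Stacking rule: sum of all bases. $22,500 + $1,200 + $7,500 = $31,200.
Net percentage adjustment: +5% −10% +100% −5% = +90%. $31,200 × 1.9 = $59,280.
Defendant has an out-of-state residence (+$11,500 flat): $59,280 + $11,500 = $70,780.
$70,780 is at or above the $6,500 minimum.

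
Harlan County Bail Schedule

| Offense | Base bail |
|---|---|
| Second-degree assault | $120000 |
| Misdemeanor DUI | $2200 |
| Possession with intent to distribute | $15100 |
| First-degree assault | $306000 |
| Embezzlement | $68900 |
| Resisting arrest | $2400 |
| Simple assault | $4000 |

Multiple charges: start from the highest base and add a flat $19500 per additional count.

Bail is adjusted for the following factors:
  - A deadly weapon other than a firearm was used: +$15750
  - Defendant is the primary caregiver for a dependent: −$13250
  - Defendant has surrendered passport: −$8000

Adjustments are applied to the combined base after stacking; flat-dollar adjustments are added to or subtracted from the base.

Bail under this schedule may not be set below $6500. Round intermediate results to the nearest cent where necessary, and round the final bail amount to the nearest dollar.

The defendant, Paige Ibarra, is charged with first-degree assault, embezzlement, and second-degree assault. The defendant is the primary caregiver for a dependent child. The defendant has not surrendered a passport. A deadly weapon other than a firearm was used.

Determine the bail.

Base amounts from the schedule: first-degree assault $306000; embezzlement $68900; second-degree assault $120000.
Stacking rule: highest base plus $19500 per additional charge. Highest is first-degree assault at $306000; 2 additional charges → +$39000. Combined base = $345000.
A deadly weapon other than a firearm was used (+$15750 flat): $345000 + $15750 = $360750.
Defendant is the primary caregiver for a dependent (−$13250 flat): $360750 − $13250 = $347500.
$347500 is at or above the $6500 minimum.

$347500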